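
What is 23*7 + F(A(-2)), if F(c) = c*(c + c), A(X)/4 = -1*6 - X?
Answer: 673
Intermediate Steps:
A(X) = -24 - 4*X (A(X) = 4*(-1*6 - X) = 4*(-6 - X) = -24 - 4*X)
F(c) = 2*c² (F(c) = c*(2*c) = 2*c²)
23*7 + F(A(-2)) = 23*7 + 2*(-24 - 4*(-2))² = 161 + 2*(-24 + 8)² = 161 + 2*(-16)² = 161 + 2*256 = 161 + 512 = 673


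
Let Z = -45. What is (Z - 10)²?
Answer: 3025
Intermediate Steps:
(Z - 10)² = (-45 - 10)² = (-55)² = 3025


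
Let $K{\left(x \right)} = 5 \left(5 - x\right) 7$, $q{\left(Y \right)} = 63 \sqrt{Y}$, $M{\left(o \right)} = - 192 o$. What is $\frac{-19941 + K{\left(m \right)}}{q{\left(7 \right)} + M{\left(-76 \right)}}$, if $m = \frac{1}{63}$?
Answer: $- \frac{865300736}{638696043} + \frac{1245293 \sqrt{7}}{212898681} \approx -1.3393$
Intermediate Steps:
$m = \frac{1}{63} \approx 0.015873$
$K{\left(x \right)} = 175 - 35 x$ ($K{\left(x \right)} = \left(25 - 5 x\right) 7 = 175 - 35 x$)
$\frac{-19941 + K{\left(m \right)}}{q{\left(7 \right)} + M{\left(-76 \right)}} = \frac{-19941 + \left(175 - \frac{5}{9}\right)}{63 \sqrt{7} - -14592} = \frac{-19941 + \left(175 - \frac{5}{9}\right)}{63 \sqrt{7} + 14592} = \frac{-19941 + \frac{1570}{9}}{14592 + 63 \sqrt{7}} = - \frac{177899}{9 \left(14592 + 63 \sqrt{7}\right)}$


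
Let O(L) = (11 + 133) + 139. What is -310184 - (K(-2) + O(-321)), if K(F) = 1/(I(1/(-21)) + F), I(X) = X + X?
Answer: -13660527/44 ≈ -3.1047e+5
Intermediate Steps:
I(X) = 2*X
O(L) = 283 (O(L) = 144 + 139 = 283)
K(F) = 1/(-2/21 + F) (K(F) = 1/(2/(-21) + F) = 1/(2*(-1/21) + F) = 1/(-2/21 + F))
-310184 - (K(-2) + O(-321)) = -310184 - (21/(-2 + 21*(-2)) + 283) = -310184 - (21/(-2 - 42) + 283) = -310184 - (21/(-44) + 283) = -310184 - (21*(-1/44) + 283) = -310184 - (-21/44 + 283) = -310184 - 1*12431/44 = -310184 - 12431/44 = -13660527/44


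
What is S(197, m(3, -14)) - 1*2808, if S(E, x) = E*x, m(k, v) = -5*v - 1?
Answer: 10785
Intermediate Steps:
m(k, v) = -1 - 5*v
S(197, m(3, -14)) - 1*2808 = 197*(-1 - 5*(-14)) - 1*2808 = 197*(-1 + 70) - 2808 = 197*69 - 2808 = 13593 - 2808 = 10785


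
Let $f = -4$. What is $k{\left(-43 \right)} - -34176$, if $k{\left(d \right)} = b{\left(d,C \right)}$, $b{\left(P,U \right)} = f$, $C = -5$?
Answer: $34172$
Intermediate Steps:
$b{\left(P,U \right)} = -4$
$k{\left(d \right)} = -4$
$k{\left(-43 \right)} - -34176 = -4 - -34176 = -4 + 34176 = 34172$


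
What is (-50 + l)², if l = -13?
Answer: 3969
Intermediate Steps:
(-50 + l)² = (-50 - 13)² = (-63)² = 3969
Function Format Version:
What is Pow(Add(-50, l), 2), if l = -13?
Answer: 3969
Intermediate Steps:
Pow(Add(-50, l), 2) = Pow(Add(-50, -13), 2) = Pow(-63, 2) = 3969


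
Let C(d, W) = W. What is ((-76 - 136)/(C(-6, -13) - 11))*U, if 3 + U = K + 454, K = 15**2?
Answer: 17914/3 ≈ 5971.3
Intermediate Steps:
K = 225
U = 676 (U = -3 + (225 + 454) = -3 + 679 = 676)
((-76 - 136)/(C(-6, -13) - 11))*U = ((-76 - 136)/(-13 - 11))*676 = -212/(-24)*676 = -212*(-1/24)*676 = (53/6)*676 = 17914/3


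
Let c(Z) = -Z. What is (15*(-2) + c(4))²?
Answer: 1156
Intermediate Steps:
(15*(-2) + c(4))² = (15*(-2) - 1*4)² = (-30 - 4)² = (-34)² = 1156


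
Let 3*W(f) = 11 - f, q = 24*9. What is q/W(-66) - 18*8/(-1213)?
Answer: 797112/93401 ≈ 8.5343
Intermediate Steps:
q = 216
W(f) = 11/3 - f/3 (W(f) = (11 - f)/3 = 11/3 - f/3)
q/W(-66) - 18*8/(-1213) = 216/(11/3 - ⅓*(-66)) - 18*8/(-1213) = 216/(11/3 + 22) - 144*(-1/1213) = 216/(77/3) + 144/1213 = 216*(3/77) + 144/1213 = 648/77 + 144/1213 = 797112/93401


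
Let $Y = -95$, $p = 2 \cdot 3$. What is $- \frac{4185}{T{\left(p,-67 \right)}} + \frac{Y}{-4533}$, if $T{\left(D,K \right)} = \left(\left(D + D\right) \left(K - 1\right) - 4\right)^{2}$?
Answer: $\frac{8981479}{609597840} \approx 0.014733$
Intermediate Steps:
$p = 6$
$T{\left(D,K \right)} = \left(-4 + 2 D \left(-1 + K\right)\right)^{2}$ ($T{\left(D,K \right)} = \left(2 D \left(-1 + K\right) - 4\right)^{2} = \left(-4 + 2 D \left(-1 + K\right)\right)^{2}$)
$- \frac{4185}{T{\left(p,-67 \right)}} + \frac{Y}{-4533} = - \frac{4185}{4 \left(2 + 6 - 6 \left(-67\right)\right)^{2}} - \frac{95}{-4533} = - \frac{4185}{4 \left(2 + 6 + 402\right)^{2}} - - \frac{95}{4533} = - \frac{4185}{4 \cdot 410^{2}} + \frac{95}{4533} = - \frac{4185}{4 \cdot 168100} + \frac{95}{4533} = - \frac{4185}{672400} + \frac{95}{4533} = \left(-4185\right) \frac{1}{672400} + \frac{95}{4533} = - \frac{837}{134480} + \frac{95}{4533} = \frac{8981479}{609597840}$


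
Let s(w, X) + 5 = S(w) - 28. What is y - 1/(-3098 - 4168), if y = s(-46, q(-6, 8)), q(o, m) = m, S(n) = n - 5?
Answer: -610343/7266 ≈ -84.000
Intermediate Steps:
S(n) = -5 + n
s(w, X) = -38 + w (s(w, X) = -5 + ((-5 + w) - 28) = -5 + (-33 + w) = -38 + w)
y = -84 (y = -38 - 46 = -84)
y - 1/(-3098 - 4168) = -84 - 1/(-3098 - 4168) = -84 - 1/(-7266) = -84 - 1*(-1/7266) = -84 + 1/7266 = -610343/7266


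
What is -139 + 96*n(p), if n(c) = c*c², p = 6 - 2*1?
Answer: 6005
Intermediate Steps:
p = 4 (p = 6 - 2 = 4)
n(c) = c³
-139 + 96*n(p) = -139 + 96*4³ = -139 + 96*64 = -139 + 6144 = 6005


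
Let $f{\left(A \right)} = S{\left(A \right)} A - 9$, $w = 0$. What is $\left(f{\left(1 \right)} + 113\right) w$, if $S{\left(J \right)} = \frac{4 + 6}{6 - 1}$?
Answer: $0$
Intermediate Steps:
$S{\left(J \right)} = 2$ ($S{\left(J \right)} = \frac{10}{5} = 10 \cdot \frac{1}{5} = 2$)
$f{\left(A \right)} = -9 + 2 A$ ($f{\left(A \right)} = 2 A - 9 = -9 + 2 A$)
$\left(f{\left(1 \right)} + 113\right) w = \left(\left(-9 + 2 \cdot 1\right) + 113\right) 0 = \left(\left(-9 + 2\right) + 113\right) 0 = \left(-7 + 113\right) 0 = 106 \cdot 0 = 0$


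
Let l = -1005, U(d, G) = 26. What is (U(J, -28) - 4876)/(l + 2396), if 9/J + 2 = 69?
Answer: -4850/1391 ≈ -3.4867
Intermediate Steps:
J = 9/67 (J = 9/(-2 + 69) = 9/67 ≈ 0.13433)
(U(J, -28) - 4876)/(l + 2396) = (26 - 4876)/(-1005 + 2396) = -4850/1391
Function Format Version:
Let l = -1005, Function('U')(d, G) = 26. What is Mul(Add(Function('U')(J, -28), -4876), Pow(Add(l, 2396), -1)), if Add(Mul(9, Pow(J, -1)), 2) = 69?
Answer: Rational(-4850, 1391) ≈ -3.4867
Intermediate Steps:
J = Rational(9, 67) (J = Mul(9, Pow(Add(-2, 69), -1)) = Mul(9, Pow(67, -1)) = Mul(9, Rational(1, 67)) = Rational(9, 67) ≈ 0.13433)
Mul(Add(Function('U')(J, -28), -4876), Pow(Add(l, 2396), -1)) = Mul(Add(26, -4876), Pow(Add(-1005, 2396), -1)) = Mul(-4850, Pow(1391, -1)) = Mul(-4850, Rational(1, 1391)) = Rational(-4850, 1391)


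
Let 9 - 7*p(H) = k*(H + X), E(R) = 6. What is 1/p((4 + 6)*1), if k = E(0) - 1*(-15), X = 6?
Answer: -7/327 ≈ -0.021407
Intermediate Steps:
k = 21 (k = 6 - 1*(-15) = 6 + 15 = 21)
p(H) = -117/7 - 3*H (p(H) = 9/7 - 3*(H + 6) = 9/7 - 3*(6 + H) = 9/7 - (126 + 21*H)/7 = 9/7 + (-18 - 3*H) = -117/7 - 3*H)
1/p((4 + 6)*1) = 1/(-117/7 - 3*(4 + 6)) = 1/(-117/7 - 30) = 1/(-327/7) = -7/327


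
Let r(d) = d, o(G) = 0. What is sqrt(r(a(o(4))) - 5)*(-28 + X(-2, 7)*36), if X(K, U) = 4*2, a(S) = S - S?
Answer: 260*I*sqrt(5) ≈ 581.38*I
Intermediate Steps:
a(S) = 0
X(K, U) = 8
sqrt(r(a(o(4))) - 5)*(-28 + X(-2, 7)*36) = sqrt(0 - 5)*(-28 + 8*36) = sqrt(-5)*(-28 + 288) = (I*sqrt(5))*260 = 260*I*sqrt(5)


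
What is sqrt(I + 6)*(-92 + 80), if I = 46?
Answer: -24*sqrt(13) ≈ -86.533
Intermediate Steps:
sqrt(I + 6)*(-92 + 80) = sqrt(46 + 6)*(-92 + 80) = sqrt(52)*(-12) = (2*sqrt(13))*(-12) = -24*sqrt(13)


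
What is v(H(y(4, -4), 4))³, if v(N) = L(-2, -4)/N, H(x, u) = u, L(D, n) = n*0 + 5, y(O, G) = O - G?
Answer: 125/64 ≈ 1.9531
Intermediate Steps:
L(D, n) = 5 (L(D, n) = 0 + 5 = 5)
v(N) = 5/N
v(H(y(4, -4), 4))³ = (5/4)³ = 125/64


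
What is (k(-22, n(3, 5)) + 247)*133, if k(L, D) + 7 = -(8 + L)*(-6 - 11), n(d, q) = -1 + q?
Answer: 266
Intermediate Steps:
k(L, D) = 129 + 17*L (k(L, D) = -7 - (8 + L)*(-6 - 11) = -7 - (8 + L)*(-17) = -7 - (-136 - 17*L) = -7 + (136 + 17*L) = 129 + 17*L)
(k(-22, n(3, 5)) + 247)*133 = ((129 + 17*(-22)) + 247)*133 = ((129 - 374) + 247)*133 = (-245 + 247)*133 = 2*133 = 266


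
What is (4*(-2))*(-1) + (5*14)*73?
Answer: 5118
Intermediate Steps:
(4*(-2))*(-1) + (5*14)*73 = -8*(-1) + 70*73 = 8 + 5110 = 5118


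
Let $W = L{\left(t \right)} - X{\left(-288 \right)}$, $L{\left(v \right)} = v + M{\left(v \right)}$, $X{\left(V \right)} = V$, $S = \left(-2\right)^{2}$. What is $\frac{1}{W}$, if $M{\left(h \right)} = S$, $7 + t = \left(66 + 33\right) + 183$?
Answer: $\frac{1}{567} \approx 0.0017637$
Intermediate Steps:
$t = 275$ ($t = -7 + \left(\left(66 + 33\right) + 183\right) = -7 + \left(99 + 183\right) = -7 + 282 = 275$)
$S = 4$
$M{\left(h \right)} = 4$
$L{\left(v \right)} = 4 + v$ ($L{\left(v \right)} = v + 4 = 4 + v$)
$W = 567$ ($W = \left(4 + 275\right) - -288 = 279 + 288 = 567$)
$\frac{1}{W} = \frac{1}{567}$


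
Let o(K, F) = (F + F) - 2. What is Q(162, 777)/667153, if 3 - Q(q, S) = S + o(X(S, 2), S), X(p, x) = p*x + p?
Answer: -2326/667153 ≈ -0.0034865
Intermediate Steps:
X(p, x) = p + p*x
o(K, F) = -2 + 2*F (o(K, F) = 2*F - 2 = -2 + 2*F)
Q(q, S) = 5 - 3*S (Q(q, S) = 3 - (S + (-2 + 2*S)) = 3 - (-2 + 3*S) = 3 + (2 - 3*S) = 5 - 3*S)
Q(162, 777)/667153 = (5 - 3*777)/667153 = (5 - 2331)*(1/667153) = -2326*1/667153 = -2326/667153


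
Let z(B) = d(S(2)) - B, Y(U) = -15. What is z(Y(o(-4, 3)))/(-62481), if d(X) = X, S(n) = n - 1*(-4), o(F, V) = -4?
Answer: -7/20827 ≈ -0.00033610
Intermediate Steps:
S(n) = 4 + n (S(n) = n + 4 = 4 + n)
z(B) = 6 - B (z(B) = (4 + 2) - B = 6 - B)
z(Y(o(-4, 3)))/(-62481) = (6 - 1*(-15))/(-62481) = (6 + 15)*(-1/62481) = 21*(-1/62481) = -7/20827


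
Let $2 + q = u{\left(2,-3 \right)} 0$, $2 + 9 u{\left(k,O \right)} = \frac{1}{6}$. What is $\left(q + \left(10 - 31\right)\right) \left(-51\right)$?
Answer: $1173$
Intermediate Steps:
$u{\left(k,O \right)} = - \frac{11}{54}$ ($u{\left(k,O \right)} = - \frac{2}{9} + \frac{1}{9 \cdot 6} = - \frac{2}{9} + \frac{1}{9} \cdot \frac{1}{6} = - \frac{2}{9} + \frac{1}{54} = - \frac{11}{54}$)
$q = -2$ ($q = -2 - 0 = -2 + 0 = -2$)
$\left(q + \left(10 - 31\right)\right) \left(-51\right) = \left(-2 + \left(10 - 31\right)\right) \left(-51\right) = \left(-2 - 21\right) \left(-51\right) = \left(-23\right) \left(-51\right) = 1173$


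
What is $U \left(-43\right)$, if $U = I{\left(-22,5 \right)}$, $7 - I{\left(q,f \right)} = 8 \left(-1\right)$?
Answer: $-645$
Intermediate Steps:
$I{\left(q,f \right)} = 15$ ($I{\left(q,f \right)} = 7 - 8 \left(-1\right) = 7 - -8 = 7 + 8 = 15$)
$U = 15$
$U \left(-43\right) = 15 \left(-43\right) = -645$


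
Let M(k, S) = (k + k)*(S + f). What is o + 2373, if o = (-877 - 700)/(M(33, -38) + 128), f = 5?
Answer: 4866227/2050 ≈ 2373.8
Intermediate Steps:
M(k, S) = 2*k*(5 + S) (M(k, S) = (k + k)*(S + 5) = (2*k)*(5 + S) = 2*k*(5 + S))
o = 1577/2050 (o = (-877 - 700)/(2*33*(5 - 38) + 128) = -1577/(2*33*(-33) + 128) = -1577/(-2178 + 128) = -1577/(-2050) = -1577*(-1/2050) = 1577/2050 ≈ 0.76927)
o + 2373 = 1577/2050 + 2373 = 4866227/2050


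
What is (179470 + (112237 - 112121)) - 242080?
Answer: -62494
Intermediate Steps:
(179470 + (112237 - 112121)) - 242080 = (179470 + 116) - 242080 = 179586 - 242080 = -62494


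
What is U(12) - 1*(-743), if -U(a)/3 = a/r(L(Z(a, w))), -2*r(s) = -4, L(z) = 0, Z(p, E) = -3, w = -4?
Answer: 725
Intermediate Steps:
r(s) = 2 (r(s) = -½*(-4) = 2)
U(a) = -3*a/2
U(12) - 1*(-743) = -3/2*12 - 1*(-743) = -18 + 743 = 725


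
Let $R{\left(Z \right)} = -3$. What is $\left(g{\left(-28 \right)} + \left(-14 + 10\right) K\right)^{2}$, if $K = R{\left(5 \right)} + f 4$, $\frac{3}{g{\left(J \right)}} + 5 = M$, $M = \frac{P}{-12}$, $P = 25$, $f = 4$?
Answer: $\frac{19855936}{7225} \approx 2748.2$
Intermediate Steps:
$M = - \frac{25}{12}$ ($M = \frac{25}{-12} = 25 \left(- \frac{1}{12}\right) = - \frac{25}{12} \approx -2.0833$)
$g{\left(J \right)} = - \frac{36}{85}$ ($g{\left(J \right)} = \frac{3}{-5 - \frac{25}{12}} = \frac{3}{- \frac{85}{12}} = 3 \left(- \frac{12}{85}\right) = - \frac{36}{85}$)
$K = 13$ ($K = -3 + 4 \cdot 4 = -3 + 16 = 13$)
$\left(g{\left(-28 \right)} + \left(-14 + 10\right) K\right)^{2} = \left(- \frac{36}{85} + \left(-14 + 10\right) 13\right)^{2} = \left(- \frac{36}{85} - 52\right)^{2} = \left(- \frac{4456}{85}\right)^{2} = \frac{19855936}{7225}$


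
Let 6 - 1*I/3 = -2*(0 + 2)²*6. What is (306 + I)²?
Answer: 219024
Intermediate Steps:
I = 162 (I = 18 - 3*(-2*(0 + 2)²)*6 = 18 - 3*(-2*2²)*6 = 18 - 3*(-2*4)*6 = 18 - (-24)*6 = 18 - 3*(-48) = 18 + 144 = 162)
(306 + I)² = (306 + 162)² = 468² = 219024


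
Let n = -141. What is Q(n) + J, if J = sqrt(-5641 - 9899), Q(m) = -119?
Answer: -119 + 2*I*sqrt(3885) ≈ -119.0 + 124.66*I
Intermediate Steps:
J = 2*I*sqrt(3885) (J = sqrt(-15540) = 2*I*sqrt(3885) ≈ 124.66*I)
Q(n) + J = -119 + 2*I*sqrt(3885)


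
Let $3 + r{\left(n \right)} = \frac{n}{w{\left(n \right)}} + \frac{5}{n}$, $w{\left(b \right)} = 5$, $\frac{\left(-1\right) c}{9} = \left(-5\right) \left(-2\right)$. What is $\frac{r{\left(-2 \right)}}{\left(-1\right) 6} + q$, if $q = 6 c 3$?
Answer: $- \frac{97141}{60} \approx -1619.0$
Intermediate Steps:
$c = -90$ ($c = - 9 \left(\left(-5\right) \left(-2\right)\right) = \left(-9\right) 10 = -90$)
$r{\left(n \right)} = -3 + \frac{5}{n} + \frac{n}{5}$ ($r{\left(n \right)} = -3 + \left(\frac{n}{5} + \frac{5}{n}\right) = -3 + \left(\frac{5}{n} + \frac{n}{5}\right) = -3 + \frac{5}{n} + \frac{n}{5}$)
$q = -1620$ ($q = 6 \left(-90\right) 3 = \left(-540\right) 3 = -1620$)
$\frac{r{\left(-2 \right)}}{\left(-1\right) 6} + q = \frac{-3 + \frac{5}{-2} + \frac{1}{5} \left(-2\right)}{\left(-1\right) 6} - 1620 = \frac{-3 + 5 \left(- \frac{1}{2}\right) - \frac{2}{5}}{-6} - 1620 = - \frac{-3 - \frac{5}{2} - \frac{2}{5}}{6} - 1620 = \left(- \frac{1}{6}\right) \left(- \frac{59}{10}\right) - 1620 = \frac{59}{60} - 1620 = - \frac{97141}{60}$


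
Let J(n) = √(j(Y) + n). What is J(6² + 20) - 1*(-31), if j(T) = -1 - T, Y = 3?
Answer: 31 + 2*√13 ≈ 38.211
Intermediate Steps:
J(n) = √(-4 + n) (J(n) = √((-1 - 1*3) + n) = √((-1 - 3) + n) = √(-4 + n))
J(6² + 20) - 1*(-31) = √(-4 + (6² + 20)) - 1*(-31) = √(-4 + (36 + 20)) + 31 = √(-4 + 56) + 31 = √52 + 31 = 2*√13 + 31 = 31 + 2*√13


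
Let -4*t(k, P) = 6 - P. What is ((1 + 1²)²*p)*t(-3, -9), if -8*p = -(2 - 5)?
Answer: 45/8 ≈ 5.6250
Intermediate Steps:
t(k, P) = -3/2 + P/4 (t(k, P) = -(6 - P)/4 = -3/2 + P/4)
p = -3/8 (p = -(-1)*(2 - 5)/8 = -(-1)*(-3)/8 = -⅛*3 = -3/8 ≈ -0.37500)
((1 + 1²)²*p)*t(-3, -9) = ((1 + 1²)²*(-3/8))*(-3/2 + (¼)*(-9)) = ((1 + 1)²*(-3/8))*(-3/2 - 9/4) = (2²*(-3/8))*(-15/4) = (4*(-3/8))*(-15/4) = -3/2*(-15/4) = 45/8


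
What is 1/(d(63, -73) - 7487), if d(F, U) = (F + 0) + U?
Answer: -1/7497 ≈ -0.00013339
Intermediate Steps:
d(F, U) = F + U
1/(d(63, -73) - 7487) = 1/((63 - 73) - 7487) = 1/(-10 - 7487) = 1/(-7497) = -1/7497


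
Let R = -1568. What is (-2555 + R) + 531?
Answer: -3592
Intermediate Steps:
(-2555 + R) + 531 = (-2555 - 1568) + 531 = -4123 + 531 = -3592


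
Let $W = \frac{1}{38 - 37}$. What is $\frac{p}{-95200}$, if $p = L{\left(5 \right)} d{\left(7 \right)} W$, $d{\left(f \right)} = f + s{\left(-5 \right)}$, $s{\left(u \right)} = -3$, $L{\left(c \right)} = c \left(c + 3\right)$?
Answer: $- \frac{1}{595} \approx -0.0016807$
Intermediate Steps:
$L{\left(c \right)} = c \left(3 + c\right)$
$W = 1$ ($W = 1^{-1} = 1$)
$d{\left(f \right)} = -3 + f$ ($d{\left(f \right)} = f - 3 = -3 + f$)
$p = 160$ ($p = 5 \left(3 + 5\right) \left(-3 + 7\right) 1 = 5 \cdot 8 \cdot 4 \cdot 1 = 40 \cdot 4 \cdot 1 = 160 \cdot 1 = 160$)
$\frac{p}{-95200} = \frac{160}{-95200} = 160 \left(- \frac{1}{95200}\right) = - \frac{1}{595}$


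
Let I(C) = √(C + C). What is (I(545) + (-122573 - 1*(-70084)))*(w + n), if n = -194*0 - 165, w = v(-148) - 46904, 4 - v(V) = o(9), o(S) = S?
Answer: 2470867186 - 47074*√1090 ≈ 2.4693e+9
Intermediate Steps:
I(C) = √2*√C (I(C) = √(2*C) = √2*√C)
v(V) = -5 (v(V) = 4 - 1*9 = 4 - 9 = -5)
w = -46909 (w = -5 - 46904 = -46909)
n = -165 (n = 0 - 165 = -165)
(I(545) + (-122573 - 1*(-70084)))*(w + n) = (√2*√545 + (-122573 - 1*(-70084)))*(-46909 - 165) = (√1090 + (-122573 + 70084))*(-47074) = (√1090 - 52489)*(-47074) = (-52489 + √1090)*(-47074) = 2470867186 - 47074*√1090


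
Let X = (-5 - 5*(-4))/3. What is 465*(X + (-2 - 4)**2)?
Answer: 19065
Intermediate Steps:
X = 5 (X = (-5 + 20)/3 = (1/3)*15 = 5)
465*(X + (-2 - 4)**2) = 465*(5 + (-2 - 4)**2) = 465*(5 + (-6)**2) = 465*(5 + 36) = 465*41 = 19065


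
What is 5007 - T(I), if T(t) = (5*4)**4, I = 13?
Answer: -154993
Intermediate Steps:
T(t) = 160000 (T(t) = 20**4 = 160000)
5007 - T(I) = 5007 - 1*160000 = 5007 - 160000 = -154993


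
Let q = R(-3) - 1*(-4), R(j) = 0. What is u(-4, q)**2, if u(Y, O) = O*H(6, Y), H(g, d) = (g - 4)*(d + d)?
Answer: 4096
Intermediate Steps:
H(g, d) = 2*d*(-4 + g) (H(g, d) = (-4 + g)*(2*d) = 2*d*(-4 + g))
q = 4 (q = 0 - 1*(-4) = 0 + 4 = 4)
u(Y, O) = 4*O*Y (u(Y, O) = O*(2*Y*(-4 + 6)) = O*(2*Y*2) = O*(4*Y) = 4*O*Y)
u(-4, q)**2 = (4*4*(-4))**2 = (-64)**2 = 4096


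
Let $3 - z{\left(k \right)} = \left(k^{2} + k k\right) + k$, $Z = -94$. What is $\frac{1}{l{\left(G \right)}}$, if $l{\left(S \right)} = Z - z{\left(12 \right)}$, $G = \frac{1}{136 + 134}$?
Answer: $\frac{1}{203} \approx 0.0049261$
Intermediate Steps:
$z{\left(k \right)} = 3 - k - 2 k^{2}$ ($z{\left(k \right)} = 3 - \left(\left(k^{2} + k k\right) + k\right) = 3 - \left(\left(k^{2} + k^{2}\right) + k\right) = 3 - \left(2 k^{2} + k\right) = 3 - \left(k + 2 k^{2}\right) = 3 - k - 2 k^{2}$)
$G = \frac{1}{270} \approx 0.0037037$
$l{\left(S \right)} = 203$ ($l{\left(S \right)} = -94 - \left(3 - 12 - 2 \cdot 12^{2}\right) = -94 - \left(3 - 12 - 288\right) = -94 - -297 = -94 + 297 = 203$)
$\frac{1}{l{\left(G \right)}} = \frac{1}{203}$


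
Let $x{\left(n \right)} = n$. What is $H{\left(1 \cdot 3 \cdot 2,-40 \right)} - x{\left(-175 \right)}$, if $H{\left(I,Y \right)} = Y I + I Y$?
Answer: $-305$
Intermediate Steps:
$H{\left(I,Y \right)} = 2 I Y$ ($H{\left(I,Y \right)} = I Y + I Y = 2 I Y$)
$H{\left(1 \cdot 3 \cdot 2,-40 \right)} - x{\left(-175 \right)} = 2 \cdot 1 \cdot 3 \cdot 2 \left(-40\right) - -175 = 2 \cdot 3 \cdot 2 \left(-40\right) + 175 = 2 \cdot 6 \left(-40\right) + 175 = -480 + 175 = -305$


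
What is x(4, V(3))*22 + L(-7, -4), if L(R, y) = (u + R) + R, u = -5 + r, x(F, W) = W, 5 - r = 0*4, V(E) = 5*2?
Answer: 206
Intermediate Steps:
V(E) = 10
r = 5 (r = 5 - 0*4 = 5 - 1*0 = 5 + 0 = 5)
u = 0 (u = -5 + 5 = 0)
L(R, y) = 2*R (L(R, y) = (0 + R) + R = R + R = 2*R)
x(4, V(3))*22 + L(-7, -4) = 10*22 + 2*(-7) = 220 - 14 = 206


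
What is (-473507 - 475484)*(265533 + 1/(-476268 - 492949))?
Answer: -244231467447461060/969217 ≈ -2.5199e+11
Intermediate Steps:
(-473507 - 475484)*(265533 + 1/(-476268 - 492949)) = -948991*(265533 + 1/(-969217)) = -948991*(265533 - 1/969217) = -948991*257359097660/969217 = -244231467447461060/969217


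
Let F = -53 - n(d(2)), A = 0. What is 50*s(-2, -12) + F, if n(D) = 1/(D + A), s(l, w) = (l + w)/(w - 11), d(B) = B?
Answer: -1061/46 ≈ -23.065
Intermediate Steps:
s(l, w) = (l + w)/(-11 + w)
n(D) = 1/D (n(D) = 1/(D + 0) = 1/D)
F = -107/2 (F = -53 - 1/2 = -53 - 1*½ = -53 - ½ = -107/2 ≈ -53.500)
50*s(-2, -12) + F = 50*((-2 - 12)/(-11 - 12)) - 107/2 = 50*(-14/(-23)) - 107/2 = 50*(-1/23*(-14)) - 107/2 = 50*(14/23) - 107/2 = 700/23 - 107/2 = -1061/46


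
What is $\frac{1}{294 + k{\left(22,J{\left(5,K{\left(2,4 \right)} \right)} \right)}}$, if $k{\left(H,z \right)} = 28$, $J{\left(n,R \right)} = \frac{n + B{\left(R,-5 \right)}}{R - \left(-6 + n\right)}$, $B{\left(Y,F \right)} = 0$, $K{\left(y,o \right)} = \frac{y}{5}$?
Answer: $\frac{1}{322} \approx 0.0031056$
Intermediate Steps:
$K{\left(y,o \right)} = \frac{y}{5}$ ($K{\left(y,o \right)} = y \frac{1}{5} = \frac{y}{5}$)
$J{\left(n,R \right)} = \frac{n}{6 + R - n}$ ($J{\left(n,R \right)} = \frac{n + 0}{R - \left(-6 + n\right)} = \frac{n}{6 + R - n}$)
$\frac{1}{294 + k{\left(22,J{\left(5,K{\left(2,4 \right)} \right)} \right)}} = \frac{1}{294 + 28} = \frac{1}{322}$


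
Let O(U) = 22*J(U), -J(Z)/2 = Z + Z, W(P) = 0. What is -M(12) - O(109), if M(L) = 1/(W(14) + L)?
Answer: 115103/12 ≈ 9591.9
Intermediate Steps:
J(Z) = -4*Z (J(Z) = -2*(Z + Z) = -4*Z)
O(U) = -88*U (O(U) = 22*(-4*U) = -88*U)
M(L) = 1/L (M(L) = 1/(0 + L) = 1/L)
-M(12) - O(109) = -1/12 - (-88)*109 = -1*1/12 - 1*(-9592) = -1/12 + 9592 = 115103/12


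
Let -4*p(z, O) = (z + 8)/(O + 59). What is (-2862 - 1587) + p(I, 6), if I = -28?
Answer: -57836/13 ≈ -4448.9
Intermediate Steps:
p(z, O) = -(8 + z)/(4*(59 + O)) (p(z, O) = -(z + 8)/(4*(O + 59)) = -(8 + z)/(4*(59 + O)))
(-2862 - 1587) + p(I, 6) = (-2862 - 1587) + (-8 - 1*(-28))/(4*(59 + 6)) = -4449 + (1/4)*(-8 + 28)/65 = -4449 + (1/4)*(1/65)*20 = -4449 + 1/13 = -57836/13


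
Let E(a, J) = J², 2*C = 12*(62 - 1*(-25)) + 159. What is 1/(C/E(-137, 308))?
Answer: 189728/1203 ≈ 157.71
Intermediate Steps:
C = 1203/2 (C = (12*(62 - 1*(-25)) + 159)/2 = (12*(62 + 25) + 159)/2 = (12*87 + 159)/2 = (1044 + 159)/2 = (½)*1203 = 1203/2 ≈ 601.50)
1/(C/E(-137, 308)) = 1/(1203/(2*(308²))) = 1/((1203/2)/94864) = 1/((1203/2)*(1/94864)) = 1/(1203/189728) = 189728/1203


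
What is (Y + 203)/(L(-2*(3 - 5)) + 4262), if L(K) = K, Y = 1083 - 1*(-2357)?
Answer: 3643/4266 ≈ 0.85396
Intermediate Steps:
Y = 3440 (Y = 1083 + 2357 = 3440)
(Y + 203)/(L(-2*(3 - 5)) + 4262) = (3440 + 203)/(-2*(3 - 5) + 4262) = 3643/(-2*(-2) + 4262) = 3643/(4 + 4262) = 3643/4266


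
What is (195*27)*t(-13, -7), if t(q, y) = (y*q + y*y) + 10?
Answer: 789750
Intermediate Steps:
t(q, y) = 10 + y² + q*y (t(q, y) = (q*y + y²) + 10 = (y² + q*y) + 10 = 10 + y² + q*y)
(195*27)*t(-13, -7) = (195*27)*(10 + (-7)² - 13*(-7)) = 5265*(10 + 49 + 91) = 5265*150 = 789750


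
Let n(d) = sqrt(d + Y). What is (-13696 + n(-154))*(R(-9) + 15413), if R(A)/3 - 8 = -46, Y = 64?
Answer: -209535104 + 45897*I*sqrt(10) ≈ -2.0953e+8 + 1.4514e+5*I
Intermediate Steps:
n(d) = sqrt(64 + d) (n(d) = sqrt(d + 64) = sqrt(64 + d))
R(A) = -114 (R(A) = 24 + 3*(-46) = 24 - 138 = -114)
(-13696 + n(-154))*(R(-9) + 15413) = (-13696 + sqrt(64 - 154))*(-114 + 15413) = (-13696 + sqrt(-90))*15299 = (-13696 + 3*I*sqrt(10))*15299 = -209535104 + 45897*I*sqrt(10)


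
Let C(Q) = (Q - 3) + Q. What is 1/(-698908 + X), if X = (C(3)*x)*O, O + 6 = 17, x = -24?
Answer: -1/699700 ≈ -1.4292e-6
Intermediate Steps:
O = 11 (O = -6 + 17 = 11)
C(Q) = -3 + 2*Q (C(Q) = (-3 + Q) + Q = -3 + 2*Q)
X = -792 (X = ((-3 + 2*3)*(-24))*11 = ((-3 + 6)*(-24))*11 = (3*(-24))*11 = -72*11 = -792)
1/(-698908 + X) = 1/(-698908 - 792) = 1/(-699700) = -1/699700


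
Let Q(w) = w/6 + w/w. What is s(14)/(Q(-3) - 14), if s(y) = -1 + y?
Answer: -26/27 ≈ -0.96296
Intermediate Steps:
Q(w) = 1 + w/6 (Q(w) = w*(⅙) + 1 = w/6 + 1 = 1 + w/6)
s(14)/(Q(-3) - 14) = (-1 + 14)/((1 + (⅙)*(-3)) - 14) = 13/((1 - ½) - 14) = 13/(½ - 14) = 13/(-27/2) = -2/27*13 = -26/27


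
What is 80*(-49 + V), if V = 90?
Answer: 3280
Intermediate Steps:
80*(-49 + V) = 80*(-49 + 90) = 80*41 = 3280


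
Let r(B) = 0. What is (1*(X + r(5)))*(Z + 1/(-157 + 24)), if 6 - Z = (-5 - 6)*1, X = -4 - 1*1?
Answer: -11300/133 ≈ -84.962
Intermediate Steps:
X = -5 (X = -4 - 1 = -5)
Z = 17 (Z = 6 - (-5 - 6) = 6 - (-11) = 6 - 1*(-11) = 6 + 11 = 17)
(1*(X + r(5)))*(Z + 1/(-157 + 24)) = (1*(-5 + 0))*(17 + 1/(-157 + 24)) = (1*(-5))*(17 + 1/(-133)) = -5*(17 - 1/133) = -5*2260/133 = -11300/133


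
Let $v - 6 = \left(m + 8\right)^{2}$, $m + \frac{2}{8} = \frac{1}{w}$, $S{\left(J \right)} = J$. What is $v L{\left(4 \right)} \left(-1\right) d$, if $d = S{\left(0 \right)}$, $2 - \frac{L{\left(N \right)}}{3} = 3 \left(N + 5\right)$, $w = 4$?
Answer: $0$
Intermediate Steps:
$L{\left(N \right)} = -39 - 9 N$ ($L{\left(N \right)} = 6 - 3 \cdot 3 \left(N + 5\right) = 6 - 3 \cdot 3 \left(5 + N\right) = 6 - 3 \left(15 + 3 N\right) = 6 - \left(45 + 9 N\right) = -39 - 9 N$)
$m = 0$ ($m = - \frac{1}{4} + \frac{1}{4} = 0$)
$d = 0$
$v = 70$ ($v = 6 + \left(0 + 8\right)^{2} = 6 + 8^{2} = 6 + 64 = 70$)
$v L{\left(4 \right)} \left(-1\right) d = 70 \left(-39 - 36\right) \left(-1\right) 0 = 70 \left(-75\right) \left(-1\right) 0 = 70 \cdot 75 \cdot 0 = 70 \cdot 0 = 0$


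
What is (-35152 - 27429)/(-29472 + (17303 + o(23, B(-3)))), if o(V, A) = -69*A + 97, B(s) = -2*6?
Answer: 62581/11244 ≈ 5.5657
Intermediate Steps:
B(s) = -12
o(V, A) = 97 - 69*A
(-35152 - 27429)/(-29472 + (17303 + o(23, B(-3)))) = (-35152 - 27429)/(-29472 + (17303 + (97 - 69*(-12)))) = -62581/(-29472 + (17303 + (97 + 828))) = -62581/(-29472 + (17303 + 925)) = -62581/(-29472 + 18228) = -62581/(-11244) = -62581*(-1/11244) = 62581/11244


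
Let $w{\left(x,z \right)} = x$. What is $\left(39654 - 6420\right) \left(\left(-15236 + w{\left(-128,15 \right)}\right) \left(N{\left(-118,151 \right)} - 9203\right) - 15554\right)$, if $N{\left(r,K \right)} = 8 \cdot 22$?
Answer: $4608734056116$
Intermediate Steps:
$N{\left(r,K \right)} = 176$
$\left(39654 - 6420\right) \left(\left(-15236 + w{\left(-128,15 \right)}\right) \left(N{\left(-118,151 \right)} - 9203\right) - 15554\right) = \left(39654 - 6420\right) \left(\left(-15236 - 128\right) \left(176 - 9203\right) - 15554\right) = 33234 \left(\left(-15364\right) \left(-9027\right) - 15554\right) = 33234 \left(138690828 - 15554\right) = 33234 \cdot 138675274 = 4608734056116$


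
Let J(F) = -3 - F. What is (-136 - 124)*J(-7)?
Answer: -1040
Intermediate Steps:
(-136 - 124)*J(-7) = (-136 - 124)*(-3 - 1*(-7)) = -260*(-3 + 7) = -260*4 = -1040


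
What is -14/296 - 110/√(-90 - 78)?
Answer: -7/148 + 55*I*√42/42 ≈ -0.047297 + 8.4867*I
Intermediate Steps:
-14/296 - 110/√(-90 - 78) = -14*1/296 - 110*(-I*√42/84) = -7/148 - 110*(-I*√42/84) = -7/148 - (-55)*I*√42/42 = -7/148 + 55*I*√42/42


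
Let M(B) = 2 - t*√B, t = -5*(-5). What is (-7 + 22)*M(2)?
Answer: 30 - 375*√2 ≈ -500.33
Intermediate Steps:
t = 25
M(B) = 2 - 25*√B
(-7 + 22)*M(2) = (-7 + 22)*(2 - 25*√2) = 15*(2 - 25*√2) = 30 - 375*√2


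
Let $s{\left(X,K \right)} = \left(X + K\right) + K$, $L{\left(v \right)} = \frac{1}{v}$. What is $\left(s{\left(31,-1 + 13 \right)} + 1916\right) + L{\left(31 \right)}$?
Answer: $\frac{61102}{31} \approx 1971.0$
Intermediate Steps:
$s{\left(X,K \right)} = X + 2 K$ ($s{\left(X,K \right)} = \left(K + X\right) + K = X + 2 K$)
$\left(s{\left(31,-1 + 13 \right)} + 1916\right) + L{\left(31 \right)} = \left(\left(31 + 2 \left(-1 + 13\right)\right) + 1916\right) + \frac{1}{31} = \left(\left(31 + 2 \cdot 12\right) + 1916\right) + \frac{1}{31} = \left(\left(31 + 24\right) + 1916\right) + \frac{1}{31} = \left(55 + 1916\right) + \frac{1}{31} = 1971 + \frac{1}{31} = \frac{61102}{31}$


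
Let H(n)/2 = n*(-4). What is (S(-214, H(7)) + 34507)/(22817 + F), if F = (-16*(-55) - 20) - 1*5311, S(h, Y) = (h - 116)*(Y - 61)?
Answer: 73117/18366 ≈ 3.9811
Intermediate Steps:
H(n) = -8*n (H(n) = 2*(n*(-4)) = 2*(-4*n) = -8*n)
S(h, Y) = (-116 + h)*(-61 + Y)
F = -4451 (F = (880 - 20) - 5311 = 860 - 5311 = -4451)
(S(-214, H(7)) + 34507)/(22817 + F) = ((7076 - (-928)*7 - 61*(-214) - 8*7*(-214)) + 34507)/(22817 - 4451) = ((7076 - 116*(-56) + 13054 - 56*(-214)) + 34507)/18366 = ((7076 + 6496 + 13054 + 11984) + 34507)*(1/18366) = (38610 + 34507)*(1/18366) = 73117*(1/18366) = 73117/18366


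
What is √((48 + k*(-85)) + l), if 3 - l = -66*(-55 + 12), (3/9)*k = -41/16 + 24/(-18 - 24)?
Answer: I*√1558473/28 ≈ 44.585*I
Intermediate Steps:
k = -1053/112 (k = 3*(-41/16 + 24/(-18 - 24)) = 3*(-41*1/16 + 24/(-42)) = 3*(-41/16 + 24*(-1/42)) = 3*(-41/16 - 4/7) = 3*(-351/112) = -1053/112 ≈ -9.4018)
l = -2835 (l = 3 - (-66)*(-55 + 12) = 3 - (-66)*(-43) = 3 - 1*2838 = 3 - 2838 = -2835)
√((48 + k*(-85)) + l) = √((48 - 1053/112*(-85)) - 2835) = √((48 + 89505/112) - 2835) = √(94881/112 - 2835) = √(-222639/112) = I*√1558473/28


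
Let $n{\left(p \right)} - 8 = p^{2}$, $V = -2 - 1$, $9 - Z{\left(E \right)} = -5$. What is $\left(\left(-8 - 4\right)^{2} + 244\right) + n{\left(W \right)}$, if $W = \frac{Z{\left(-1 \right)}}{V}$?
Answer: $\frac{3760}{9} \approx 417.78$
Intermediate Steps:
$Z{\left(E \right)} = 14$ ($Z{\left(E \right)} = 9 - -5 = 9 + 5 = 14$)
$V = -3$ ($V = -2 - 1 = -3$)
$W = - \frac{14}{3}$ ($W = \frac{14}{-3} = 14 \left(- \frac{1}{3}\right) = - \frac{14}{3} \approx -4.6667$)
$n{\left(p \right)} = 8 + p^{2}$
$\left(\left(-8 - 4\right)^{2} + 244\right) + n{\left(W \right)} = \left(\left(-8 - 4\right)^{2} + 244\right) + \left(8 + \left(- \frac{14}{3}\right)^{2}\right) = \left(\left(-12\right)^{2} + 244\right) + \left(8 + \frac{196}{9}\right) = \left(144 + 244\right) + \frac{268}{9} = 388 + \frac{268}{9} = \frac{3760}{9}$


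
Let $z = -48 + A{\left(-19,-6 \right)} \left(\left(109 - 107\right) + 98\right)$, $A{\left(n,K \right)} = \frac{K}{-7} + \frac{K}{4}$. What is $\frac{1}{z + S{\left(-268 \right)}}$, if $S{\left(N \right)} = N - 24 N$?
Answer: $\frac{7}{42362} \approx 0.00016524$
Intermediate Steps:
$A{\left(n,K \right)} = \frac{3 K}{28}$ ($A{\left(n,K \right)} = K \left(- \frac{1}{7}\right) + K \frac{1}{4} = - \frac{K}{7} + \frac{K}{4} = \frac{3 K}{28}$)
$S{\left(N \right)} = - 23 N$
$z = - \frac{786}{7}$ ($z = -48 + \frac{3}{28} \left(-6\right) \left(\left(109 - 107\right) + 98\right) = -48 - \frac{9 \left(2 + 98\right)}{14} = -48 - \frac{450}{7} = - \frac{786}{7} \approx -112.29$)
$\frac{1}{z + S{\left(-268 \right)}} = \frac{1}{- \frac{786}{7} - -6164} = \frac{1}{- \frac{786}{7} + 6164} = \frac{1}{\frac{42362}{7}} = \frac{7}{42362}$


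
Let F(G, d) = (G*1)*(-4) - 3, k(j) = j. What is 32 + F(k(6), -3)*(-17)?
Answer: 491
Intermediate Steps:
F(G, d) = -3 - 4*G (F(G, d) = G*(-4) - 3 = -4*G - 3 = -3 - 4*G)
32 + F(k(6), -3)*(-17) = 32 + (-3 - 4*6)*(-17) = 32 + (-3 - 24)*(-17) = 32 - 27*(-17) = 32 + 459 = 491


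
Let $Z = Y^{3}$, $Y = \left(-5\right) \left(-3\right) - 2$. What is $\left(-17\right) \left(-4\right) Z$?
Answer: $149396$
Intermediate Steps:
$Y = 13$ ($Y = 15 - 2 = 13$)
$Z = 2197$ ($Z = 13^{3} = 2197$)
$\left(-17\right) \left(-4\right) Z = \left(-17\right) \left(-4\right) 2197 = 68 \cdot 2197 = 149396$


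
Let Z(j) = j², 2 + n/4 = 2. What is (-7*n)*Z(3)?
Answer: 0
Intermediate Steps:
n = 0 (n = -8 + 4*2 = -8 + 8 = 0)
(-7*n)*Z(3) = -7*0*3² = 0*9 = 0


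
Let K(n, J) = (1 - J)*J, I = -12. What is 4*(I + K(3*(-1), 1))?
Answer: -48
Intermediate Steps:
K(n, J) = J*(1 - J)
4*(I + K(3*(-1), 1)) = 4*(-12 + 1*(1 - 1*1)) = 4*(-12 + 1*(1 - 1)) = 4*(-12 + 1*0) = 4*(-12 + 0) = 4*(-12) = -48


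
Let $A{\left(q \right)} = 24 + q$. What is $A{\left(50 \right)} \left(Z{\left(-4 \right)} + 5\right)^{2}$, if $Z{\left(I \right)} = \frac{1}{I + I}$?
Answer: $\frac{56277}{32} \approx 1758.7$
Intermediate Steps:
$Z{\left(I \right)} = \frac{1}{2 I}$
$A{\left(50 \right)} \left(Z{\left(-4 \right)} + 5\right)^{2} = \left(24 + 50\right) \left(\frac{1}{2 \left(-4\right)} + 5\right)^{2} = 74 \left(\frac{1}{2} \left(- \frac{1}{4}\right) + 5\right)^{2} = 74 \left(- \frac{1}{8} + 5\right)^{2} = 74 \left(\frac{39}{8}\right)^{2} = 74 \cdot \frac{1521}{64} = \frac{56277}{32}$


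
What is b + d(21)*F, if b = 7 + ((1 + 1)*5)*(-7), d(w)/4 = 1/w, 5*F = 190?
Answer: -1171/21 ≈ -55.762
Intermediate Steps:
F = 38 (F = (1/5)*190 = 38)
d(w) = 4/w
b = -63 (b = 7 + (2*5)*(-7) = 7 + 10*(-7) = 7 - 70 = -63)
b + d(21)*F = -63 + (4/21)*38 = -63 + 152/21 = -1171/21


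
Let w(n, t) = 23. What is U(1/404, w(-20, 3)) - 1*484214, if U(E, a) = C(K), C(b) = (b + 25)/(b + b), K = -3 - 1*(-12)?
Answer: -4357909/9 ≈ -4.8421e+5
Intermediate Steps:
K = 9 (K = -3 + 12 = 9)
C(b) = (25 + b)/(2*b) (C(b) = (25 + b)/((2*b)) = (25 + b)*(1/(2*b)) = (25 + b)/(2*b))
U(E, a) = 17/9 (U(E, a) = (1/2)*(25 + 9)/9 = (1/2)*(1/9)*34 = 17/9)
U(1/404, w(-20, 3)) - 1*484214 = 17/9 - 1*484214 = 17/9 - 484214 = -4357909/9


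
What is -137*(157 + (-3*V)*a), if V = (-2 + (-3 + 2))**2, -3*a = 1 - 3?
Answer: -19043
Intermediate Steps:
a = 2/3 (a = -(1 - 3)/3 = -1/3*(-2) = 2/3 ≈ 0.66667)
V = 9 (V = (-2 - 1)**2 = (-3)**2 = 9)
-137*(157 + (-3*V)*a) = -137*(157 - 3*9*(2/3)) = -137*(157 - 27*2/3) = -137*(157 - 18) = -137*139 = -19043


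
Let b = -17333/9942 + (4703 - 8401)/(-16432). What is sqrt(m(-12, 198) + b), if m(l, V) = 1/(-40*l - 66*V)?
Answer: I*sqrt(77420367118542944782)/7140496844 ≈ 1.2323*I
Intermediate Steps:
b = -62012585/40841736 (b = -17333*1/9942 - 3698*(-1/16432) = -17333/9942 + 1849/8216 = -62012585/40841736 ≈ -1.5184)
m(l, V) = 1/(-66*V - 40*l)
sqrt(m(-12, 198) + b) = sqrt(-1/(40*(-12) + 66*198) - 62012585/40841736) = sqrt(-1/(-480 + 13068) - 62012585/40841736) = sqrt(-1/12588 - 62012585/40841736) = sqrt(-21684868381/14280993688) = I*sqrt(77420367118542944782)/7140496844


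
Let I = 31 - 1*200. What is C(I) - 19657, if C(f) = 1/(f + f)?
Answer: -6644067/338 ≈ -19657.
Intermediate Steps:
I = -169 (I = 31 - 200 = -169)
C(f) = 1/(2*f)
C(I) - 19657 = (½)/(-169) - 19657 = (½)*(-1/169) - 19657 = -1/338 - 19657 = -6644067/338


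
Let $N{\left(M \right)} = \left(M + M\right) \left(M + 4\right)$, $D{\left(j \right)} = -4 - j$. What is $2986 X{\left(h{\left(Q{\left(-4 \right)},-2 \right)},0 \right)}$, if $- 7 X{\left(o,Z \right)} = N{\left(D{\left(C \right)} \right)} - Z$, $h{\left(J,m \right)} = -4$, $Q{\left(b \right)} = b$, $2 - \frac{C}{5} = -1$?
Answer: $- \frac{1702020}{7} \approx -2.4315 \cdot 10^{5}$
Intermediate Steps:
$C = 15$ ($C = 10 - -5 = 10 + 5 = 15$)
$N{\left(M \right)} = 2 M \left(4 + M\right)$
$X{\left(o,Z \right)} = - \frac{570}{7} + \frac{Z}{7}$ ($X{\left(o,Z \right)} = - \frac{2 \left(-4 - 15\right) \left(4 - 19\right) - Z}{7} = - \frac{2 \left(-19\right) \left(4 - 19\right) - Z}{7} = - \frac{2 \left(-19\right) \left(-15\right) - Z}{7} = - \frac{570 - Z}{7} = - \frac{570}{7} + \frac{Z}{7}$)
$2986 X{\left(h{\left(Q{\left(-4 \right)},-2 \right)},0 \right)} = 2986 \left(- \frac{570}{7} + \frac{1}{7} \cdot 0\right) = 2986 \left(- \frac{570}{7} + 0\right) = 2986 \left(- \frac{570}{7}\right) = - \frac{1702020}{7}$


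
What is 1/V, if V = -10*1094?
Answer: -1/10940 ≈ -9.1408e-5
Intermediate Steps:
V = -10940
1/V = 1/(-10940) = -1/10940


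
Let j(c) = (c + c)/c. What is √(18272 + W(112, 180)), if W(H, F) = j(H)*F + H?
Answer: 2*√4686 ≈ 136.91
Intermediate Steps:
j(c) = 2 (j(c) = (2*c)/c = 2)
W(H, F) = H + 2*F (W(H, F) = 2*F + H = H + 2*F)
√(18272 + W(112, 180)) = √(18272 + (112 + 2*180)) = √(18272 + (112 + 360)) = √(18272 + 472) = √18744 = 2*√4686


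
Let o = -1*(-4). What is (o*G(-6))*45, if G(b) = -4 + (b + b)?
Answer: -2880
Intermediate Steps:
o = 4
G(b) = -4 + 2*b
(o*G(-6))*45 = (4*(-4 + 2*(-6)))*45 = (4*(-4 - 12))*45 = (4*(-16))*45 = -64*45 = -2880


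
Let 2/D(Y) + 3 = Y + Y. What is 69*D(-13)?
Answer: -138/29 ≈ -4.7586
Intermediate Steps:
D(Y) = 2/(-3 + 2*Y) (D(Y) = 2/(-3 + (Y + Y)) = 2/(-3 + 2*Y))
69*D(-13) = 69*(2/(-3 + 2*(-13))) = 69*(2/(-3 - 26)) = 69*(2/(-29)) = 69*(2*(-1/29)) = 69*(-2/29) = -138/29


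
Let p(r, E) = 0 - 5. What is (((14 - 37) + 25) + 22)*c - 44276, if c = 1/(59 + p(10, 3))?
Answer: -398480/9 ≈ -44276.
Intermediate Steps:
p(r, E) = -5
c = 1/54 (c = 1/(59 - 5) = 1/54 ≈ 0.018519)
(((14 - 37) + 25) + 22)*c - 44276 = (((14 - 37) + 25) + 22)*(1/54) - 44276 = ((-23 + 25) + 22)*(1/54) - 44276 = (2 + 22)*(1/54) - 44276 = 24*(1/54) - 44276 = 4/9 - 44276 = -398480/9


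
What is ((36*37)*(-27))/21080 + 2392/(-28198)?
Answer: -5785523/3230510 ≈ -1.7909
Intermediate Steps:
((36*37)*(-27))/21080 + 2392/(-28198) = (1332*(-27))*(1/21080) + 2392*(-1/28198) = -35964*1/21080 - 52/613 = -8991/5270 - 52/613 = -5785523/3230510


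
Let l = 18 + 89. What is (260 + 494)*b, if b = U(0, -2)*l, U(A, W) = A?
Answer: 0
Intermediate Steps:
l = 107
b = 0 (b = 0*107 = 0)
(260 + 494)*b = (260 + 494)*0 = 754*0 = 0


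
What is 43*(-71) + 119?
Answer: -2934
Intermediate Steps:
43*(-71) + 119 = -3053 + 119 = -2934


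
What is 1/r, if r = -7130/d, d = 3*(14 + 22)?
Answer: -54/3565 ≈ -0.015147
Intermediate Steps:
d = 108 (d = 3*36 = 108)
r = -3565/54 (r = -7130/108 = -7130*1/108 = -3565/54 ≈ -66.019)
1/r = 1/(-3565/54) = -54/3565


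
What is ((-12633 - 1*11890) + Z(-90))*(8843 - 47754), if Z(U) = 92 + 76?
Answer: 947677405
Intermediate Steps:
Z(U) = 168
((-12633 - 1*11890) + Z(-90))*(8843 - 47754) = ((-12633 - 1*11890) + 168)*(8843 - 47754) = ((-12633 - 11890) + 168)*(-38911) = (-24523 + 168)*(-38911) = -24355*(-38911) = 947677405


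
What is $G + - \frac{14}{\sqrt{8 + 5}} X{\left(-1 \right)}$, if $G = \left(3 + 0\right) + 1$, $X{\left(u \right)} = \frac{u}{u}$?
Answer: $4 - \frac{14 \sqrt{13}}{13} \approx 0.1171$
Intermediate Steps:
$X{\left(u \right)} = 1$
$G = 4$ ($G = 3 + 1 = 4$)
$G + - \frac{14}{\sqrt{8 + 5}} X{\left(-1 \right)} = 4 + - \frac{14}{\sqrt{8 + 5}} \cdot 1 = 4 + - \frac{14}{\sqrt{13}} \cdot 1 = 4 + - 14 \frac{\sqrt{13}}{13} \cdot 1 = 4 + - \frac{14 \sqrt{13}}{13} \cdot 1 = 4 - \frac{14 \sqrt{13}}{13}$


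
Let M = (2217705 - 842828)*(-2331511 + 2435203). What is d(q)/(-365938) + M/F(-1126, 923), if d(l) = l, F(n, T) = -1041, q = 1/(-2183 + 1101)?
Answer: -18815796796228574901/137392885852 ≈ -1.3695e+8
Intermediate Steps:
q = -1/1082 (q = 1/(-1082) = -1/1082 ≈ -0.00092421)
M = 142563745884 (M = 1374877*103692 = 142563745884)
d(q)/(-365938) + M/F(-1126, 923) = -1/1082/(-365938) + 142563745884/(-1041) = -1/1082*(-1/365938) + 142563745884*(-1/1041) = 1/395944916 - 47521248628/347 = -18815796796228574901/137392885852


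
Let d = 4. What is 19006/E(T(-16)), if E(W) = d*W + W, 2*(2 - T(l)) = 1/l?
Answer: 46784/25 ≈ 1871.4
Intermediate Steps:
T(l) = 2 - 1/(2*l)
E(W) = 5*W (E(W) = 4*W + W = 5*W)
19006/E(T(-16)) = 19006/((5*(2 - ½/(-16)))) = 19006/((5*(2 - ½*(-1/16)))) = 19006/((5*(2 + 1/32))) = 19006/((5*(65/32))) = 19006/(325/32) = 19006*(32/325) = 46784/25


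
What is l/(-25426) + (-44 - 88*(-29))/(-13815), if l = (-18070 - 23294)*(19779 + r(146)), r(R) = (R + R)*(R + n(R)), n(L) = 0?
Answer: 5944051082642/58543365 ≈ 1.0153e+5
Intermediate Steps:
r(R) = 2*R**2 (r(R) = (R + R)*(R + 0) = (2*R)*R = 2*R**2)
l = -2581568604 (l = (-18070 - 23294)*(19779 + 2*146**2) = -41364*(19779 + 2*21316) = -41364*(19779 + 42632) = -41364*62411 = -2581568604)
l/(-25426) + (-44 - 88*(-29))/(-13815) = -2581568604/(-25426) + (-44 - 88*(-29))/(-13815) = -2581568604*(-1/25426) + (-44 + 2552)*(-1/13815) = 1290784302/12713 + 2508*(-1/13815) = 1290784302/12713 - 836/4605 = 5944051082642/58543365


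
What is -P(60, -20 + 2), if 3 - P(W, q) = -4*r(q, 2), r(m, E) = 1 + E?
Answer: -15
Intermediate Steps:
P(W, q) = 15 (P(W, q) = 3 - (-4)*(1 + 2) = 3 - (-4)*3 = 3 - 1*(-12) = 3 + 12 = 15)
-P(60, -20 + 2) = -1*15 = -15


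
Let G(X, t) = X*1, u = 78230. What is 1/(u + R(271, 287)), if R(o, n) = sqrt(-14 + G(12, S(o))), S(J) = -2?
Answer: 39115/3059966451 - I*sqrt(2)/6119932902 ≈ 1.2783e-5 - 2.3108e-10*I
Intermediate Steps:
G(X, t) = X
R(o, n) = I*sqrt(2) (R(o, n) = sqrt(-14 + 12) = sqrt(-2) = I*sqrt(2))
1/(u + R(271, 287)) = 1/(78230 + I*sqrt(2))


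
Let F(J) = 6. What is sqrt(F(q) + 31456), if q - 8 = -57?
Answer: sqrt(31462) ≈ 177.38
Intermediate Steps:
q = -49 (q = 8 - 57 = -49)
sqrt(F(q) + 31456) = sqrt(6 + 31456) = sqrt(31462)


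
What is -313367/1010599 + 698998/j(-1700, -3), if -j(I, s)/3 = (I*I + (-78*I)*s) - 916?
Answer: -1524232629743/3776533678674 ≈ -0.40361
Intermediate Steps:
j(I, s) = 2748 - 3*I**2 + 234*I*s (j(I, s) = -3*((I*I + (-78*I)*s) - 916) = -3*((I**2 - 78*I*s) - 916) = -3*(-916 + I**2 - 78*I*s) = 2748 - 3*I**2 + 234*I*s)
-313367/1010599 + 698998/j(-1700, -3) = -313367/1010599 + 698998/(2748 - 3*(-1700)**2 + 234*(-1700)*(-3)) = -313367*1/1010599 + 698998/(2748 - 3*2890000 + 1193400) = -313367/1010599 + 698998/(2748 - 8670000 + 1193400) = -313367/1010599 + 698998/(-7473852) = -313367/1010599 + 698998*(-1/7473852) = -313367/1010599 - 349499/3736926 = -1524232629743/3776533678674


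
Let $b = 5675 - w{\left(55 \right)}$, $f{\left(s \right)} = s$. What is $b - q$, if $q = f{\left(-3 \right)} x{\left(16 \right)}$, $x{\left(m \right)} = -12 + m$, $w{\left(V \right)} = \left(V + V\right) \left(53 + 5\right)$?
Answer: $-693$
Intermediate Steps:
$w{\left(V \right)} = 116 V$ ($w{\left(V \right)} = 2 V 58 = 116 V$)
$b = -705$ ($b = 5675 - 116 \cdot 55 = 5675 - 6380 = -705$)
$q = -12$ ($q = - 3 \left(-12 + 16\right) = \left(-3\right) 4 = -12$)
$b - q = -705 - -12 = -705 + 12 = -693$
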